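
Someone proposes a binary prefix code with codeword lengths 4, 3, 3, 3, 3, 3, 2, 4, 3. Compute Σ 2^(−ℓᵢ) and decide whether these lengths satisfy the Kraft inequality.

With common denominator 2^4 = 16: Σ 2^(−ℓᵢ) = 1/16 + 2/16 + 2/16 + 2/16 + 2/16 + 2/16 + 4/16 + 1/16 + 2/16 = 18/16 = 1.125.
Kraft's inequality requires Σ ≤ 1; here Σ = 1.125 > 1, so no such prefix code exists.

1.125; no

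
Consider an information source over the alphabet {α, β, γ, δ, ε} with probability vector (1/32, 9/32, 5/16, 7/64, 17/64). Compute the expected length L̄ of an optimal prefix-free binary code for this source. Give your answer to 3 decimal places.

Repeatedly combine the two least-probable nodes; the expected code length is the sum of the merged weights.
merge 1/32 + 7/64 → 9/64
merge 9/64 + 17/64 → 13/32
merge 9/32 + 5/16 → 19/32
merge 13/32 + 19/32 → 1
L = 9/64 + 13/32 + 19/32 + 1 = 137/64 ≈ 2.141 bits/symbol.

2.141 bits/symbol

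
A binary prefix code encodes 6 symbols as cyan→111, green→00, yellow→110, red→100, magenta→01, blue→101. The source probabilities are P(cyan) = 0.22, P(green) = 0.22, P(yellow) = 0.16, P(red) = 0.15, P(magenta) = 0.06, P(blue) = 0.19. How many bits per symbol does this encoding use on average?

L̄ = Σ pᵢ·ℓᵢ = 0.22·3 + 0.22·2 + 0.16·3 + 0.15·3 + 0.06·2 + 0.19·3 = 2.72 bits/symbol.

2.72 bits/symbol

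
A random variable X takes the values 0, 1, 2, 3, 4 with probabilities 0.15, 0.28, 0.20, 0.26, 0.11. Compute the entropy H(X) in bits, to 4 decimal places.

H = −Σ pᵢ log₂ pᵢ.
−0.15·log₂(0.15) = 0.4105
−0.28·log₂(0.28) = 0.5142
−0.20·log₂(0.20) = 0.4644
−0.26·log₂(0.26) = 0.5053
−0.11·log₂(0.11) = 0.3503
Sum ≈ 2.2447 → 2.2447 bits.

2.2447 bits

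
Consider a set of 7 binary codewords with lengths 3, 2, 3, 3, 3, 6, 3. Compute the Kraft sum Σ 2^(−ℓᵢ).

0.890625

With common denominator 2^6 = 64: Σ 2^(−ℓᵢ) = 8/64 + 16/64 + 8/64 + 8/64 + 8/64 + 1/64 + 8/64 = 57/64 = 0.890625.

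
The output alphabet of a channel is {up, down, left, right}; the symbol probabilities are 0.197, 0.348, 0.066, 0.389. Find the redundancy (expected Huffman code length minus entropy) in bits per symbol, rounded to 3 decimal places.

Entropy H = −Σ p log₂ p ≈ 1.7804 bits.
Huffman merges: 33/500+197/1000→263/1000; 263/1000+87/250→611/1000; 389/1000+611/1000→1. L = 937/500 ≈ 1.8740.
L − H = 1.8740 − 1.7804 = 0.094 bits.

0.094 bits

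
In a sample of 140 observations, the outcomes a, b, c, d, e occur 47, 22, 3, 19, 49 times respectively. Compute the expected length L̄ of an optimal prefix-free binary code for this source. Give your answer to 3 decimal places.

2.121 bits/symbol

Probabilities are the counts divided by 140.
Repeatedly combine the two least-probable nodes; the expected code length is the sum of the merged weights.
merge 3/140 + 19/140 → 11/70
merge 11/70 + 11/70 → 11/35
merge 11/35 + 47/140 → 13/20
merge 7/20 + 13/20 → 1
L = 11/70 + 11/35 + 13/20 + 1 = 297/140 ≈ 2.121 bits/symbol.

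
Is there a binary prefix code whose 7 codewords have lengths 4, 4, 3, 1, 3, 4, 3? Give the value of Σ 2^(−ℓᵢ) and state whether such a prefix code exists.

1.0625; no

With common denominator 2^4 = 16: Σ 2^(−ℓᵢ) = 1/16 + 1/16 + 2/16 + 8/16 + 2/16 + 1/16 + 2/16 = 17/16 = 1.0625.
Kraft's inequality requires Σ ≤ 1; here Σ = 1.0625 > 1, so no such prefix code exists.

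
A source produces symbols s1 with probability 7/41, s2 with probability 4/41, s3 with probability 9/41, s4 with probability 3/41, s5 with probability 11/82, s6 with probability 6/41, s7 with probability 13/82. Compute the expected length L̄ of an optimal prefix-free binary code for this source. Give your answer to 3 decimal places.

2.780 bits/symbol

Repeatedly combine the two least-probable nodes; the expected code length is the sum of the merged weights.
merge 3/41 + 4/41 → 7/41
merge 11/82 + 6/41 → 23/82
merge 13/82 + 7/41 → 27/82
merge 7/41 + 9/41 → 16/41
merge 23/82 + 27/82 → 25/41
merge 16/41 + 25/41 → 1
L = 7/41 + 23/82 + 27/82 + 16/41 + 25/41 + 1 = 114/41 ≈ 2.780 bits/symbol.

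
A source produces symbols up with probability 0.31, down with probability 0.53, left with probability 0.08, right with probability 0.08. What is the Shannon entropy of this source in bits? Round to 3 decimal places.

1.592 bits

H = −Σ pᵢ log₂ pᵢ.
−0.31·log₂(0.31) = 0.5238
−0.53·log₂(0.53) = 0.4854
−0.08·log₂(0.08) = 0.2915
−0.08·log₂(0.08) = 0.2915
Sum ≈ 1.5923 → 1.592 bits.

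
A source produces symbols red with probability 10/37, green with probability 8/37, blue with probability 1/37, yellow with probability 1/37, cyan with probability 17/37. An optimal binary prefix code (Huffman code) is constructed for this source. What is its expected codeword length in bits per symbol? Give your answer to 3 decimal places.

Repeatedly combine the two least-probable nodes; the expected code length is the sum of the merged weights.
merge 1/37 + 1/37 → 2/37
merge 2/37 + 8/37 → 10/37
merge 10/37 + 10/37 → 20/37
merge 17/37 + 20/37 → 1
L = 2/37 + 10/37 + 20/37 + 1 = 69/37 ≈ 1.865 bits/symbol.

1.865 bits/symbol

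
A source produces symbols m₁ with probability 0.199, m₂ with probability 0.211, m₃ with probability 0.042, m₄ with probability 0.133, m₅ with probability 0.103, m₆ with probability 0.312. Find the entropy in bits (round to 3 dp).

H = −Σ pᵢ log₂ pᵢ.
−0.199·log₂(0.199) = 0.4635
−0.211·log₂(0.211) = 0.4736
−0.042·log₂(0.042) = 0.1921
−0.133·log₂(0.133) = 0.3871
−0.103·log₂(0.103) = 0.3378
−0.312·log₂(0.312) = 0.5243
Sum ≈ 2.3784 → 2.378 bits.

2.378 bits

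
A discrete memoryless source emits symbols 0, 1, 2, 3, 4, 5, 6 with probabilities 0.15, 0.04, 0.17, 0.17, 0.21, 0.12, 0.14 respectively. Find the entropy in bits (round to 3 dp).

2.702 bits

H = −Σ pᵢ log₂ pᵢ.
−0.15·log₂(0.15) = 0.4105
−0.04·log₂(0.04) = 0.1858
−0.17·log₂(0.17) = 0.4346
−0.17·log₂(0.17) = 0.4346
−0.21·log₂(0.21) = 0.4728
−0.12·log₂(0.12) = 0.3671
−0.14·log₂(0.14) = 0.3971
Sum ≈ 2.7025 → 2.702 bits.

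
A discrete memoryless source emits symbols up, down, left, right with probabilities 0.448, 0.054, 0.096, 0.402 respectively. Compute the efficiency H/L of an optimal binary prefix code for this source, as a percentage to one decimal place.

94.0%

Entropy H = −Σ p log₂ p ≈ 1.5994 bits.
Huffman merges: 27/500+12/125→3/20; 3/20+201/500→69/125; 56/125+69/125→1. L = 851/500 ≈ 1.7020.
Efficiency = H/L = 1.5994/1.7020 = 94.0%.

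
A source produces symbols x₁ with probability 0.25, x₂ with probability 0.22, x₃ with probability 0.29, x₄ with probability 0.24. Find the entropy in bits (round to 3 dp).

1.993 bits

H = −Σ pᵢ log₂ pᵢ.
−0.25·log₂(0.25) = 0.5000
−0.22·log₂(0.22) = 0.4806
−0.29·log₂(0.29) = 0.5179
−0.24·log₂(0.24) = 0.4941
Sum ≈ 1.9926 → 1.993 bits.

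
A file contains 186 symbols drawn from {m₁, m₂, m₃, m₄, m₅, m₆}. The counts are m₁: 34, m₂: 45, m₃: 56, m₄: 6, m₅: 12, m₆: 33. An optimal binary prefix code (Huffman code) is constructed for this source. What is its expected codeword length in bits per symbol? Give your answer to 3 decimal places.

Probabilities are the counts divided by 186.
Repeatedly combine the two least-probable nodes; the expected code length is the sum of the merged weights.
merge 1/31 + 2/31 → 3/31
merge 3/31 + 11/62 → 17/62
merge 17/93 + 15/62 → 79/186
merge 17/62 + 28/93 → 107/186
merge 79/186 + 107/186 → 1
L = 3/31 + 17/62 + 79/186 + 107/186 + 1 = 147/62 ≈ 2.371 bits/symbol.

2.371 bits/symbol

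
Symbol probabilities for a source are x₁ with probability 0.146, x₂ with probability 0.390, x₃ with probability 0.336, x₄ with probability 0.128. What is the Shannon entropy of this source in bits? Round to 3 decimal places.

H = −Σ pᵢ log₂ pᵢ.
−0.146·log₂(0.146) = 0.4053
−0.390·log₂(0.390) = 0.5298
−0.336·log₂(0.336) = 0.5287
−0.128·log₂(0.128) = 0.3796
Sum ≈ 1.8434 → 1.843 bits.

1.843 bits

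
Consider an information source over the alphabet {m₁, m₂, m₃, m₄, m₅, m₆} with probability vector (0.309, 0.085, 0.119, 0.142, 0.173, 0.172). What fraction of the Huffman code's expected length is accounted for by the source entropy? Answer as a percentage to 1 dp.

97.9%

Entropy H = −Σ p log₂ p ≈ 2.4658 bits.
Huffman merges: 17/200+119/1000→51/250; 71/500+43/250→157/500; 173/1000+51/250→377/1000; 309/1000+157/500→623/1000; 377/1000+623/1000→1. L = 1259/500 ≈ 2.5180.
Efficiency = H/L = 2.4658/2.5180 = 97.9%.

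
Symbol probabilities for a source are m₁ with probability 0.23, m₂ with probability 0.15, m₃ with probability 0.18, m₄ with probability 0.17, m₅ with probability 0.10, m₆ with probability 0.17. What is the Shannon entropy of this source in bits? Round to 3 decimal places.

H = −Σ pᵢ log₂ pᵢ.
−0.23·log₂(0.23) = 0.4877
−0.15·log₂(0.15) = 0.4105
−0.18·log₂(0.18) = 0.4453
−0.17·log₂(0.17) = 0.4346
−0.10·log₂(0.10) = 0.3322
−0.17·log₂(0.17) = 0.4346
Sum ≈ 2.5449 → 2.545 bits.

2.545 bits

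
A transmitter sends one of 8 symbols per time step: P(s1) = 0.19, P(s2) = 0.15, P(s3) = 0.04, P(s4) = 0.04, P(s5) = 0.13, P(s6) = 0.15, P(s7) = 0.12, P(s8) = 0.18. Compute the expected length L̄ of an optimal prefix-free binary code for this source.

2.89 bits/symbol

Repeatedly combine the two least-probable nodes; the expected code length is the sum of the merged weights.
merge 1/25 + 1/25 → 2/25
merge 2/25 + 3/25 → 1/5
merge 13/100 + 3/20 → 7/25
merge 3/20 + 9/50 → 33/100
merge 19/100 + 1/5 → 39/100
merge 7/25 + 33/100 → 61/100
merge 39/100 + 61/100 → 1
L = 2/25 + 1/5 + 7/25 + 33/100 + 39/100 + 61/100 + 1 = 289/100 = 2.89 bits/symbol.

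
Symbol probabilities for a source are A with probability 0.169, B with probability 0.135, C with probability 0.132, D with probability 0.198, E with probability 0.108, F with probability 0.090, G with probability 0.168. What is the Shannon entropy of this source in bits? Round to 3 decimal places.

2.763 bits

H = −Σ pᵢ log₂ pᵢ.
−0.169·log₂(0.169) = 0.4335
−0.135·log₂(0.135) = 0.3900
−0.132·log₂(0.132) = 0.3856
−0.198·log₂(0.198) = 0.4626
−0.108·log₂(0.108) = 0.3468
−0.090·log₂(0.090) = 0.3127
−0.168·log₂(0.168) = 0.4323
Sum ≈ 2.7635 → 2.763 bits.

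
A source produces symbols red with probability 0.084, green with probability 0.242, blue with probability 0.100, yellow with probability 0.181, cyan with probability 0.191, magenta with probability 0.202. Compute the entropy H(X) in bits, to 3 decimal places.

2.496 bits

H = −Σ pᵢ log₂ pᵢ.
−0.084·log₂(0.084) = 0.3002
−0.242·log₂(0.242) = 0.4954
−0.100·log₂(0.100) = 0.3322
−0.181·log₂(0.181) = 0.4463
−0.191·log₂(0.191) = 0.4562
−0.202·log₂(0.202) = 0.4661
Sum ≈ 2.4964 → 2.496 bits.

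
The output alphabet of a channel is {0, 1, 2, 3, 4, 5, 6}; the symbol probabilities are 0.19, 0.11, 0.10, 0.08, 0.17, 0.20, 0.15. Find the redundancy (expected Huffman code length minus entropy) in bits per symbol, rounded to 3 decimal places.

Entropy H = −Σ p log₂ p ≈ 2.7387 bits.
Huffman merges: 2/25+1/10→9/50; 11/100+3/20→13/50; 17/100+9/50→7/20; 19/100+1/5→39/100; 13/50+7/20→61/100; 39/100+61/100→1. L = 279/100 ≈ 2.7900.
L − H = 2.7900 − 2.7387 = 0.051 bits.

0.051 bits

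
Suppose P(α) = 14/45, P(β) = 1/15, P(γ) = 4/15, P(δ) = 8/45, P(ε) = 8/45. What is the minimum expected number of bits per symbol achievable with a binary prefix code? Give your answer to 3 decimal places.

2.244 bits/symbol

Repeatedly combine the two least-probable nodes; the expected code length is the sum of the merged weights.
merge 1/15 + 8/45 → 11/45
merge 8/45 + 11/45 → 19/45
merge 4/15 + 14/45 → 26/45
merge 19/45 + 26/45 → 1
L = 11/45 + 19/45 + 26/45 + 1 = 101/45 ≈ 2.244 bits/symbol.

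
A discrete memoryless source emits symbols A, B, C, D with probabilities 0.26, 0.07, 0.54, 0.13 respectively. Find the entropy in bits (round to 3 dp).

1.637 bits

H = −Σ pᵢ log₂ pᵢ.
−0.26·log₂(0.26) = 0.5053
−0.07·log₂(0.07) = 0.2686
−0.54·log₂(0.54) = 0.4800
−0.13·log₂(0.13) = 0.3826
Sum ≈ 1.6365 → 1.637 bits.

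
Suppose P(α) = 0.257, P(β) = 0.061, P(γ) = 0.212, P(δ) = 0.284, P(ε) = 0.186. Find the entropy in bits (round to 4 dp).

2.1914 bits

H = −Σ pᵢ log₂ pᵢ.
−0.257·log₂(0.257) = 0.5038
−0.061·log₂(0.061) = 0.2461
−0.212·log₂(0.212) = 0.4744
−0.284·log₂(0.284) = 0.5158
−0.186·log₂(0.186) = 0.4514
Sum ≈ 2.1914 → 2.1914 bits.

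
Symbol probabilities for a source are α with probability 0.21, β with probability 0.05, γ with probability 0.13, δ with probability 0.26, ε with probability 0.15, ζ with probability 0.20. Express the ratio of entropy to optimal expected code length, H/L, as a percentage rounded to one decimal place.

Entropy H = −Σ p log₂ p ≈ 2.4518 bits.
Huffman merges: 1/20+13/100→9/50; 3/20+9/50→33/100; 1/5+21/100→41/100; 13/50+33/100→59/100; 41/100+59/100→1. L = 251/100 ≈ 2.5100.
Efficiency = H/L = 2.4518/2.5100 = 97.7%.

97.7%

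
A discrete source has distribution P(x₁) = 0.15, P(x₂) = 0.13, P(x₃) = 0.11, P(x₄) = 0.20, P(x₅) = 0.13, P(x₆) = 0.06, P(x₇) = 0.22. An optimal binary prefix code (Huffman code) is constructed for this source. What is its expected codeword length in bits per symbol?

2.75 bits/symbol

Repeatedly combine the two least-probable nodes; the expected code length is the sum of the merged weights.
merge 3/50 + 11/100 → 17/100
merge 13/100 + 13/100 → 13/50
merge 3/20 + 17/100 → 8/25
merge 1/5 + 11/50 → 21/50
merge 13/50 + 8/25 → 29/50
merge 21/50 + 29/50 → 1
L = 17/100 + 13/50 + 8/25 + 21/50 + 29/50 + 1 = 11/4 = 2.75 bits/symbol.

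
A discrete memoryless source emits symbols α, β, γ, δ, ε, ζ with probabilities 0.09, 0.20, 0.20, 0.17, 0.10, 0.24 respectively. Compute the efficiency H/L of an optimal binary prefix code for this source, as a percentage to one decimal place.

Entropy H = −Σ p log₂ p ≈ 2.5023 bits.
Huffman merges: 9/100+1/10→19/100; 17/100+19/100→9/25; 1/5+1/5→2/5; 6/25+9/25→3/5; 2/5+3/5→1. L = 51/20 ≈ 2.5500.
Efficiency = H/L = 2.5023/2.5500 = 98.1%.

98.1%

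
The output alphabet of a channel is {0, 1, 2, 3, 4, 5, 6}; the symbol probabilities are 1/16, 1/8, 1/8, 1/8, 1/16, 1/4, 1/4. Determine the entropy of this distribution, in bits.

2.625 bits

Each probability is a power of 1/2, so log₂(1/p) is an integer.
H = Σ p·log₂(1/p) = 1/16·4 + 1/8·3 + 1/8·3 + 1/8·3 + 1/16·4 + 1/4·2 + 1/4·2 = 2.625 bits.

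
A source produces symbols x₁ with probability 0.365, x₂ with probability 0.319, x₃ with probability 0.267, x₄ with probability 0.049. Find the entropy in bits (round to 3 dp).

H = −Σ pᵢ log₂ pᵢ.
−0.365·log₂(0.365) = 0.5307
−0.319·log₂(0.319) = 0.5258
−0.267·log₂(0.267) = 0.5087
−0.049·log₂(0.049) = 0.2132
Sum ≈ 1.7784 → 1.778 bits.

1.778 bits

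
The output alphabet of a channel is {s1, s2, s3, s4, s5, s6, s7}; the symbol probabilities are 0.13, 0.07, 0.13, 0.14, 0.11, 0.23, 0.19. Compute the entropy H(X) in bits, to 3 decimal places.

H = −Σ pᵢ log₂ pᵢ.
−0.13·log₂(0.13) = 0.3826
−0.07·log₂(0.07) = 0.2686
−0.13·log₂(0.13) = 0.3826
−0.14·log₂(0.14) = 0.3971
−0.11·log₂(0.11) = 0.3503
−0.23·log₂(0.23) = 0.4877
−0.19·log₂(0.19) = 0.4552
Sum ≈ 2.7241 → 2.724 bits.

2.724 bits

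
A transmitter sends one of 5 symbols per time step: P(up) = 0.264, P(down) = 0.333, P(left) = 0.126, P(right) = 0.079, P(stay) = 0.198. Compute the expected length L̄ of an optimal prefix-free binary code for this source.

Repeatedly combine the two least-probable nodes; the expected code length is the sum of the merged weights.
merge 79/1000 + 63/500 → 41/200
merge 99/500 + 41/200 → 403/1000
merge 33/125 + 333/1000 → 597/1000
merge 403/1000 + 597/1000 → 1
L = 41/200 + 403/1000 + 597/1000 + 1 = 441/200 = 2.205 bits/symbol.

2.205 bits/symbol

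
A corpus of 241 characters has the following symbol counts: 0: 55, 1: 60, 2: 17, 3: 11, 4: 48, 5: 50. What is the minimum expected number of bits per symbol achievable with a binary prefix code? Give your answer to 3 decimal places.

Probabilities are the counts divided by 241.
Repeatedly combine the two least-probable nodes; the expected code length is the sum of the merged weights.
merge 11/241 + 17/241 → 28/241
merge 28/241 + 48/241 → 76/241
merge 50/241 + 55/241 → 105/241
merge 60/241 + 76/241 → 136/241
merge 105/241 + 136/241 → 1
L = 28/241 + 76/241 + 105/241 + 136/241 + 1 = 586/241 ≈ 2.432 bits/symbol.

2.432 bits/symbol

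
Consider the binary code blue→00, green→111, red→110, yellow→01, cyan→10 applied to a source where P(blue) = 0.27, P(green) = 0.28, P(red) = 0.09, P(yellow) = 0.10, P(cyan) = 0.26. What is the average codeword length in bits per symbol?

2.37 bits/symbol

L̄ = Σ pᵢ·ℓᵢ = 0.27·2 + 0.28·3 + 0.09·3 + 0.10·2 + 0.26·2 = 2.37 bits/symbol.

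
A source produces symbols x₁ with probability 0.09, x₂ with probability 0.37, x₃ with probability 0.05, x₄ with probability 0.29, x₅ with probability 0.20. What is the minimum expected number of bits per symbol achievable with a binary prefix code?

2.11 bits/symbol

Repeatedly combine the two least-probable nodes; the expected code length is the sum of the merged weights.
merge 1/20 + 9/100 → 7/50
merge 7/50 + 1/5 → 17/50
merge 29/100 + 17/50 → 63/100
merge 37/100 + 63/100 → 1
L = 7/50 + 17/50 + 63/100 + 1 = 211/100 = 2.11 bits/symbol.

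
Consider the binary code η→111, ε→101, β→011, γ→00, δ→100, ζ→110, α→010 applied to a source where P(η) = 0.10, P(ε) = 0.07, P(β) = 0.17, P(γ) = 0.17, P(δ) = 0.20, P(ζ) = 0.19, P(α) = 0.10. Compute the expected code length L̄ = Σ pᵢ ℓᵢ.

2.83 bits/symbol

L̄ = Σ pᵢ·ℓᵢ = 0.10·3 + 0.07·3 + 0.17·3 + 0.17·2 + 0.20·3 + 0.19·3 + 0.10·3 = 2.83 bits/symbol.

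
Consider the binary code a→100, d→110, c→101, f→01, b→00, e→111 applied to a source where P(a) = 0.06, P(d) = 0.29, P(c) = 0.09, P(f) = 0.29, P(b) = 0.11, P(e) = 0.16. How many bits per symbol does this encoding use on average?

2.6 bits/symbol

L̄ = Σ pᵢ·ℓᵢ = 0.06·3 + 0.29·3 + 0.09·3 + 0.29·2 + 0.11·2 + 0.16·3 = 2.6 bits/symbol.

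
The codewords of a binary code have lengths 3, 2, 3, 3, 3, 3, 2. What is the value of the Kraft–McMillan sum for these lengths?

With common denominator 2^3 = 8: Σ 2^(−ℓᵢ) = 1/8 + 2/8 + 1/8 + 1/8 + 1/8 + 1/8 + 2/8 = 9/8 = 1.125.

1.125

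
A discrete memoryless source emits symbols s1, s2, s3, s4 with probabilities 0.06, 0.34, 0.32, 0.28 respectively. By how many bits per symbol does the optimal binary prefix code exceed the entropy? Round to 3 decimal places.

0.187 bits

Entropy H = −Σ p log₂ p ≈ 1.8130 bits.
Huffman merges: 3/50+7/25→17/50; 8/25+17/50→33/50; 17/50+33/50→1. L = 2 ≈ 2.0000.
L − H = 2.0000 − 1.8130 = 0.187 bits.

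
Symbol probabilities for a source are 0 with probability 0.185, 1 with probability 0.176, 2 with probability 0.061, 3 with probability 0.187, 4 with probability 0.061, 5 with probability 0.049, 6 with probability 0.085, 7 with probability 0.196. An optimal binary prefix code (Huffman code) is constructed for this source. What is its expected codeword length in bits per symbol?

2.873 bits/symbol

Repeatedly combine the two least-probable nodes; the expected code length is the sum of the merged weights.
merge 49/1000 + 61/1000 → 11/100
merge 61/1000 + 17/200 → 73/500
merge 11/100 + 73/500 → 32/125
merge 22/125 + 37/200 → 361/1000
merge 187/1000 + 49/250 → 383/1000
merge 32/125 + 361/1000 → 617/1000
merge 383/1000 + 617/1000 → 1
L = 11/100 + 73/500 + 32/125 + 361/1000 + 383/1000 + 617/1000 + 1 = 2873/1000 = 2.873 bits/symbol.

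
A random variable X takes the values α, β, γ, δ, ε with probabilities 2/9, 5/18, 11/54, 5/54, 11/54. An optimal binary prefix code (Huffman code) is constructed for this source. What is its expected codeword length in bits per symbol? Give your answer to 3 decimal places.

Repeatedly combine the two least-probable nodes; the expected code length is the sum of the merged weights.
merge 5/54 + 11/54 → 8/27
merge 11/54 + 2/9 → 23/54
merge 5/18 + 8/27 → 31/54
merge 23/54 + 31/54 → 1
L = 8/27 + 23/54 + 31/54 + 1 = 62/27 ≈ 2.296 bits/symbol.

2.296 bits/symbol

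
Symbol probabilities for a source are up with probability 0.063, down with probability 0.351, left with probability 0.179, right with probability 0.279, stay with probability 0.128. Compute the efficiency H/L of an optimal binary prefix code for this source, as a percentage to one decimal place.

Entropy H = −Σ p log₂ p ≈ 2.1192 bits.
Huffman merges: 63/1000+16/125→191/1000; 179/1000+191/1000→37/100; 279/1000+351/1000→63/100; 37/100+63/100→1. L = 2191/1000 ≈ 2.1910.
Efficiency = H/L = 2.1192/2.1910 = 96.7%.

96.7%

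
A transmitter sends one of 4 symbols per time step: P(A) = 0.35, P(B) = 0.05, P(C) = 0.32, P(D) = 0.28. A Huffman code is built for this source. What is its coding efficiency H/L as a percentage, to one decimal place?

Entropy H = −Σ p log₂ p ≈ 1.7865 bits.
Huffman merges: 1/20+7/25→33/100; 8/25+33/100→13/20; 7/20+13/20→1. L = 99/50 ≈ 1.9800.
Efficiency = H/L = 1.7865/1.9800 = 90.2%.

90.2%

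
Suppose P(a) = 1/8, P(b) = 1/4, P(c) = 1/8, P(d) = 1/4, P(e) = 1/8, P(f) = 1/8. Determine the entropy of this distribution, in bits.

2.5 bits

Each probability is a power of 1/2, so log₂(1/p) is an integer.
H = Σ p·log₂(1/p) = 1/8·3 + 1/4·2 + 1/8·3 + 1/4·2 + 1/8·3 + 1/8·3 = 2.5 bits.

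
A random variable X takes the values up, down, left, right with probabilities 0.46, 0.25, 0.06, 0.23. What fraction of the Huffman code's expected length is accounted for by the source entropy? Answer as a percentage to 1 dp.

95.4%

Entropy H = −Σ p log₂ p ≈ 1.7465 bits.
Huffman merges: 3/50+23/100→29/100; 1/4+29/100→27/50; 23/50+27/50→1. L = 183/100 ≈ 1.8300.
Efficiency = H/L = 1.7465/1.8300 = 95.4%.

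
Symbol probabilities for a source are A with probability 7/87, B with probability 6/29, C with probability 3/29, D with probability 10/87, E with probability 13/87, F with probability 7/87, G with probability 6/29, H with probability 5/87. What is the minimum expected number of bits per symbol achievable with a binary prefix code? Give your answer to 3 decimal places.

2.908 bits/symbol

Repeatedly combine the two least-probable nodes; the expected code length is the sum of the merged weights.
merge 5/87 + 7/87 → 4/29
merge 7/87 + 3/29 → 16/87
merge 10/87 + 4/29 → 22/87
merge 13/87 + 16/87 → 1/3
merge 6/29 + 6/29 → 12/29
merge 22/87 + 1/3 → 17/29
merge 12/29 + 17/29 → 1
L = 4/29 + 16/87 + 22/87 + 1/3 + 12/29 + 17/29 + 1 = 253/87 ≈ 2.908 bits/symbol.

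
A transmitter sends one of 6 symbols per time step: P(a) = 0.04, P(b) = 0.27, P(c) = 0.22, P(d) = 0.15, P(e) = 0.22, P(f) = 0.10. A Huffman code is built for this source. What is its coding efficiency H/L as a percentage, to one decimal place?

Entropy H = −Σ p log₂ p ≈ 2.3997 bits.
Huffman merges: 1/25+1/10→7/50; 7/50+3/20→29/100; 11/50+11/50→11/25; 27/100+29/100→14/25; 11/25+14/25→1. L = 243/100 ≈ 2.4300.
Efficiency = H/L = 2.3997/2.4300 = 98.8%.

98.8%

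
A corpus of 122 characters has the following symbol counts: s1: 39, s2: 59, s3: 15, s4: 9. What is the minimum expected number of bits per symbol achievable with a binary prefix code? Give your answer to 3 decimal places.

1.713 bits/symbol

Probabilities are the counts divided by 122.
Repeatedly combine the two least-probable nodes; the expected code length is the sum of the merged weights.
merge 9/122 + 15/122 → 12/61
merge 12/61 + 39/122 → 63/122
merge 59/122 + 63/122 → 1
L = 12/61 + 63/122 + 1 = 209/122 ≈ 1.713 bits/symbol.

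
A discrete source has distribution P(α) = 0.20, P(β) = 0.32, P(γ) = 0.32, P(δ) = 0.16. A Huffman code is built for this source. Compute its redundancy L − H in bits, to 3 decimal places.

0.061 bits

Entropy H = −Σ p log₂ p ≈ 1.9395 bits.
Huffman merges: 4/25+1/5→9/25; 8/25+8/25→16/25; 9/25+16/25→1. L = 2 ≈ 2.0000.
L − H = 2.0000 − 1.9395 = 0.061 bits.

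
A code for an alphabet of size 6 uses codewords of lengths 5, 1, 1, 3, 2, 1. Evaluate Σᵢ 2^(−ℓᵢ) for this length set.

With common denominator 2^5 = 32: Σ 2^(−ℓᵢ) = 1/32 + 16/32 + 16/32 + 4/32 + 8/32 + 16/32 = 61/32 = 1.90625.

1.90625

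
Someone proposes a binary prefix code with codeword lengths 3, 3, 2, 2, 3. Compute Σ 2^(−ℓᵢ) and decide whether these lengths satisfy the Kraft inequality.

With common denominator 2^3 = 8: Σ 2^(−ℓᵢ) = 1/8 + 1/8 + 2/8 + 2/8 + 1/8 = 7/8 = 0.875.
Kraft's inequality requires Σ ≤ 1; here Σ = 0.875 ≤ 1, so such a prefix code exists.

0.875; yes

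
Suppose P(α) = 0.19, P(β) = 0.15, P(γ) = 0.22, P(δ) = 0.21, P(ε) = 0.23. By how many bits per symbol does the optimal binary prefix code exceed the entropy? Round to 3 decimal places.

0.033 bits

Entropy H = −Σ p log₂ p ≈ 2.3068 bits.
Huffman merges: 3/20+19/100→17/50; 21/100+11/50→43/100; 23/100+17/50→57/100; 43/100+57/100→1. L = 117/50 ≈ 2.3400.
L − H = 2.3400 − 2.3068 = 0.033 bits.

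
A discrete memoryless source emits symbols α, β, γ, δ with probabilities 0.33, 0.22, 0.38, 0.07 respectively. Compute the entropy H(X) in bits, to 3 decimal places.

1.807 bits

H = −Σ pᵢ log₂ pᵢ.
−0.33·log₂(0.33) = 0.5278
−0.22·log₂(0.22) = 0.4806
−0.38·log₂(0.38) = 0.5305
−0.07·log₂(0.07) = 0.2686
Sum ≈ 1.8074 → 1.807 bits.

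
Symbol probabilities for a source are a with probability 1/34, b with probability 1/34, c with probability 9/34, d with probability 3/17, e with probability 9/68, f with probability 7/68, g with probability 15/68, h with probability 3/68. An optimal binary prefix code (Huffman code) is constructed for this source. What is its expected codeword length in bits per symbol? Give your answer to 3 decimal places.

2.676 bits/symbol

Repeatedly combine the two least-probable nodes; the expected code length is the sum of the merged weights.
merge 1/34 + 1/34 → 1/17
merge 3/68 + 1/17 → 7/68
merge 7/68 + 7/68 → 7/34
merge 9/68 + 3/17 → 21/68
merge 7/34 + 15/68 → 29/68
merge 9/34 + 21/68 → 39/68
merge 29/68 + 39/68 → 1
L = 1/17 + 7/68 + 7/34 + 21/68 + 29/68 + 39/68 + 1 = 91/34 ≈ 2.676 bits/symbol.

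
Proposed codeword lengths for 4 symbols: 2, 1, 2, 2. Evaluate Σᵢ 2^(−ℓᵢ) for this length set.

1.25

With common denominator 2^2 = 4: Σ 2^(−ℓᵢ) = 1/4 + 2/4 + 1/4 + 1/4 = 5/4 = 1.25.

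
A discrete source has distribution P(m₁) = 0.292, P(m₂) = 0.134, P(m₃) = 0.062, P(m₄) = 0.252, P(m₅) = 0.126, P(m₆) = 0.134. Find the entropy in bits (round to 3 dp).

H = −Σ pᵢ log₂ pᵢ.
−0.292·log₂(0.292) = 0.5186
−0.134·log₂(0.134) = 0.3886
−0.062·log₂(0.062) = 0.2487
−0.252·log₂(0.252) = 0.5011
−0.126·log₂(0.126) = 0.3766
−0.134·log₂(0.134) = 0.3886
Sum ≈ 2.4221 → 2.422 bits.

2.422 bits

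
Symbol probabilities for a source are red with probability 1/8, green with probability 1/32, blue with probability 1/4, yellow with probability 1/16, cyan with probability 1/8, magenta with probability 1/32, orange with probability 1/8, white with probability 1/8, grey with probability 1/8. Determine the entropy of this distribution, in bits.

2.9375 bits

Each probability is a power of 1/2, so log₂(1/p) is an integer.
H = Σ p·log₂(1/p) = 1/8·3 + 1/32·5 + 1/4·2 + 1/16·4 + 1/8·3 + 1/32·5 + 1/8·3 + 1/8·3 + 1/8·3 = 2.9375 bits.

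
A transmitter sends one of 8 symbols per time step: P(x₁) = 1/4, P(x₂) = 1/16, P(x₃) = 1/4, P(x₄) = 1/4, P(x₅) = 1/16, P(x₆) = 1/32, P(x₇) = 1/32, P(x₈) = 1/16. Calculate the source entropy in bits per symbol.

2.5625 bits

Each probability is a power of 1/2, so log₂(1/p) is an integer.
H = Σ p·log₂(1/p) = 1/4·2 + 1/16·4 + 1/4·2 + 1/4·2 + 1/16·4 + 1/32·5 + 1/32·5 + 1/16·4 = 2.5625 bits.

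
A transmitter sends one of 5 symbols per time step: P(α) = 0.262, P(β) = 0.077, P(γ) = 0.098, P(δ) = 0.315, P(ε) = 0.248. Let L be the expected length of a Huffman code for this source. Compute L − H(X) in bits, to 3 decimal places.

0.032 bits

Entropy H = −Σ p log₂ p ≈ 2.1434 bits.
Huffman merges: 77/1000+49/500→7/40; 7/40+31/125→423/1000; 131/500+63/200→577/1000; 423/1000+577/1000→1. L = 87/40 ≈ 2.1750.
L − H = 2.1750 − 2.1434 = 0.032 bits.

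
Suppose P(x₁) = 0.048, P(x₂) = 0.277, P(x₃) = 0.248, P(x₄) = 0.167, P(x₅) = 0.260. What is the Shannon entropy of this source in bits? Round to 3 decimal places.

2.159 bits

H = −Σ pᵢ log₂ pᵢ.
−0.048·log₂(0.048) = 0.2103
−0.277·log₂(0.277) = 0.5130
−0.248·log₂(0.248) = 0.4989
−0.167·log₂(0.167) = 0.4312
−0.260·log₂(0.260) = 0.5053
Sum ≈ 2.1587 → 2.159 bits.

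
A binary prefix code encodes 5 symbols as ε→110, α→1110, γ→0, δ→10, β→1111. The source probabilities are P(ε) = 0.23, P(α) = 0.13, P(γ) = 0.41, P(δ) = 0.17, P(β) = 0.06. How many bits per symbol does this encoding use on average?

L̄ = Σ pᵢ·ℓᵢ = 0.23·3 + 0.13·4 + 0.41·1 + 0.17·2 + 0.06·4 = 2.2 bits/symbol.

2.2 bits/symbol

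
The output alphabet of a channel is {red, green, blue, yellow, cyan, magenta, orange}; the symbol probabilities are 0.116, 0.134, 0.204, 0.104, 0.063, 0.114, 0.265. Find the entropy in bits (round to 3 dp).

2.673 bits

H = −Σ pᵢ log₂ pᵢ.
−0.116·log₂(0.116) = 0.3605
−0.134·log₂(0.134) = 0.3886
−0.204·log₂(0.204) = 0.4678
−0.104·log₂(0.104) = 0.3396
−0.063·log₂(0.063) = 0.2513
−0.114·log₂(0.114) = 0.3571
−0.265·log₂(0.265) = 0.5077
Sum ≈ 2.6727 → 2.673 bits.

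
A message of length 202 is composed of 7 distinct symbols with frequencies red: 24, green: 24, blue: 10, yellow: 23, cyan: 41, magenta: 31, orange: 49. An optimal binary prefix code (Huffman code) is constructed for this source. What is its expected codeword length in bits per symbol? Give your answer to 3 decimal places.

2.718 bits/symbol

Probabilities are the counts divided by 202.
Repeatedly combine the two least-probable nodes; the expected code length is the sum of the merged weights.
merge 5/101 + 23/202 → 33/202
merge 12/101 + 12/101 → 24/101
merge 31/202 + 33/202 → 32/101
merge 41/202 + 24/101 → 89/202
merge 49/202 + 32/101 → 113/202
merge 89/202 + 113/202 → 1
L = 33/202 + 24/101 + 32/101 + 89/202 + 113/202 + 1 = 549/202 ≈ 2.718 bits/symbol.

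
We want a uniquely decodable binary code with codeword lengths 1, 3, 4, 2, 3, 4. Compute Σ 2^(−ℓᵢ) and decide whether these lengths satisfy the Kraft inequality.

With common denominator 2^4 = 16: Σ 2^(−ℓᵢ) = 8/16 + 2/16 + 1/16 + 4/16 + 2/16 + 1/16 = 18/16 = 1.125.
Kraft's inequality requires Σ ≤ 1; here Σ = 1.125 > 1, so no such prefix code exists.

1.125; no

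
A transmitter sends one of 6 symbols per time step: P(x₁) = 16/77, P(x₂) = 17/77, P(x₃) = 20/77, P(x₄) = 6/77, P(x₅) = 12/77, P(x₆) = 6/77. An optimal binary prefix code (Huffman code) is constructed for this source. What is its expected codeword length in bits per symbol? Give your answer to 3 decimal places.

Repeatedly combine the two least-probable nodes; the expected code length is the sum of the merged weights.
merge 6/77 + 6/77 → 12/77
merge 12/77 + 12/77 → 24/77
merge 16/77 + 17/77 → 3/7
merge 20/77 + 24/77 → 4/7
merge 3/7 + 4/7 → 1
L = 12/77 + 24/77 + 3/7 + 4/7 + 1 = 190/77 ≈ 2.468 bits/symbol.

2.468 bits/symbol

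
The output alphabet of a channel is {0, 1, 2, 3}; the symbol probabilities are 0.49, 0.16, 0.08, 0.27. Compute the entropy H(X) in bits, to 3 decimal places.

1.729 bits

H = −Σ pᵢ log₂ pᵢ.
−0.49·log₂(0.49) = 0.5043
−0.16·log₂(0.16) = 0.4230
−0.08·log₂(0.08) = 0.2915
−0.27·log₂(0.27) = 0.5100
Sum ≈ 1.7288 → 1.729 bits.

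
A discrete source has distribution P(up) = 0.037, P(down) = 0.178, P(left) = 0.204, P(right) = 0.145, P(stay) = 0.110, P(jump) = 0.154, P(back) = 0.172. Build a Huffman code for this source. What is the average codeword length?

2.765 bits/symbol

Repeatedly combine the two least-probable nodes; the expected code length is the sum of the merged weights.
merge 37/1000 + 11/100 → 147/1000
merge 29/200 + 147/1000 → 73/250
merge 77/500 + 43/250 → 163/500
merge 89/500 + 51/250 → 191/500
merge 73/250 + 163/500 → 309/500
merge 191/500 + 309/500 → 1
L = 147/1000 + 73/250 + 163/500 + 191/500 + 309/500 + 1 = 553/200 = 2.765 bits/symbol.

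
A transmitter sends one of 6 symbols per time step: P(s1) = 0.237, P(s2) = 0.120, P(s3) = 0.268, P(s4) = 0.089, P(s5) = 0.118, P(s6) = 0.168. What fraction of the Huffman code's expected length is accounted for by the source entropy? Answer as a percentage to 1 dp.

Entropy H = −Σ p log₂ p ≈ 2.4752 bits.
Huffman merges: 89/1000+59/500→207/1000; 3/25+21/125→36/125; 207/1000+237/1000→111/250; 67/250+36/125→139/250; 111/250+139/250→1. L = 499/200 ≈ 2.4950.
Efficiency = H/L = 2.4752/2.4950 = 99.2%.

99.2%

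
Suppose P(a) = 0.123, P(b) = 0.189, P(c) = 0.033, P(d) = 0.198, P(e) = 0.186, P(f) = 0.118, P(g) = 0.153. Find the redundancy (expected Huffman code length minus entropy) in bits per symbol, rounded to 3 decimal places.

0.083 bits

Entropy H = −Σ p log₂ p ≈ 2.6807 bits.
Huffman merges: 33/1000+59/500→151/1000; 123/1000+151/1000→137/500; 153/1000+93/500→339/1000; 189/1000+99/500→387/1000; 137/500+339/1000→613/1000; 387/1000+613/1000→1. L = 691/250 ≈ 2.7640.
L − H = 2.7640 − 2.6807 = 0.083 bits.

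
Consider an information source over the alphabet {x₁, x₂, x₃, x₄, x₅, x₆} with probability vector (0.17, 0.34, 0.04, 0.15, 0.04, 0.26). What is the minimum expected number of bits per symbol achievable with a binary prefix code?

Repeatedly combine the two least-probable nodes; the expected code length is the sum of the merged weights.
merge 1/25 + 1/25 → 2/25
merge 2/25 + 3/20 → 23/100
merge 17/100 + 23/100 → 2/5
merge 13/50 + 17/50 → 3/5
merge 2/5 + 3/5 → 1
L = 2/25 + 23/100 + 2/5 + 3/5 + 1 = 231/100 = 2.31 bits/symbol.

2.31 bits/symbol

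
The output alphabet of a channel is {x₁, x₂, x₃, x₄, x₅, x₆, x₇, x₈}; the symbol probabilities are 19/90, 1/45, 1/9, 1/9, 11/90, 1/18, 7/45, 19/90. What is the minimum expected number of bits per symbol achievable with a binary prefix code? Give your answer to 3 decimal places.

Repeatedly combine the two least-probable nodes; the expected code length is the sum of the merged weights.
merge 1/45 + 1/18 → 7/90
merge 7/90 + 1/9 → 17/90
merge 1/9 + 11/90 → 7/30
merge 7/45 + 17/90 → 31/90
merge 19/90 + 19/90 → 19/45
merge 7/30 + 31/90 → 26/45
merge 19/45 + 26/45 → 1
L = 7/90 + 17/90 + 7/30 + 31/90 + 19/45 + 26/45 + 1 = 128/45 ≈ 2.844 bits/symbol.

2.844 bits/symbol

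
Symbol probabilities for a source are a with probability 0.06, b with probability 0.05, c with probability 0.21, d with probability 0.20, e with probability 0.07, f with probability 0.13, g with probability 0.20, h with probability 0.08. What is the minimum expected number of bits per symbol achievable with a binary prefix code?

2.85 bits/symbol

Repeatedly combine the two least-probable nodes; the expected code length is the sum of the merged weights.
merge 1/20 + 3/50 → 11/100
merge 7/100 + 2/25 → 3/20
merge 11/100 + 13/100 → 6/25
merge 3/20 + 1/5 → 7/20
merge 1/5 + 21/100 → 41/100
merge 6/25 + 7/20 → 59/100
merge 41/100 + 59/100 → 1
L = 11/100 + 3/20 + 6/25 + 7/20 + 41/100 + 59/100 + 1 = 57/20 = 2.85 bits/symbol.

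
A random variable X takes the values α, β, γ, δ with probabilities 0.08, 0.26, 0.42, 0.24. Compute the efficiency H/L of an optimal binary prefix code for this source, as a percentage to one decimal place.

Entropy H = −Σ p log₂ p ≈ 1.8166 bits.
Huffman merges: 2/25+6/25→8/25; 13/50+8/25→29/50; 21/50+29/50→1. L = 19/10 ≈ 1.9000.
Efficiency = H/L = 1.8166/1.9000 = 95.6%.

95.6%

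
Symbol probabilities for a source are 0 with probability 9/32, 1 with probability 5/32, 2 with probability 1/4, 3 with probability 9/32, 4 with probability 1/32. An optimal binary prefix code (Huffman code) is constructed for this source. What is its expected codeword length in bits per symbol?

Repeatedly combine the two least-probable nodes; the expected code length is the sum of the merged weights.
merge 1/32 + 5/32 → 3/16
merge 3/16 + 1/4 → 7/16
merge 9/32 + 9/32 → 9/16
merge 7/16 + 9/16 → 1
L = 3/16 + 7/16 + 9/16 + 1 = 35/16 = 2.1875 bits/symbol.

2.1875 bits/symbol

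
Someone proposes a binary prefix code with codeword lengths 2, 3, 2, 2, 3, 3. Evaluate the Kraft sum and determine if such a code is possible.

1.125; no

With common denominator 2^3 = 8: Σ 2^(−ℓᵢ) = 2/8 + 1/8 + 2/8 + 2/8 + 1/8 + 1/8 = 9/8 = 1.125.
Kraft's inequality requires Σ ≤ 1; here Σ = 1.125 > 1, so no such prefix code exists.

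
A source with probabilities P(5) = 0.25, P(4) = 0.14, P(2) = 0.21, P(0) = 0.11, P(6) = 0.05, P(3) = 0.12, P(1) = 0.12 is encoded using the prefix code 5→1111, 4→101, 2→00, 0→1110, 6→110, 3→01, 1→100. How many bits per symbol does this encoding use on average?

3.03 bits/symbol

L̄ = Σ pᵢ·ℓᵢ = 0.25·4 + 0.14·3 + 0.21·2 + 0.11·4 + 0.05·3 + 0.12·2 + 0.12·3 = 3.03 bits/symbol.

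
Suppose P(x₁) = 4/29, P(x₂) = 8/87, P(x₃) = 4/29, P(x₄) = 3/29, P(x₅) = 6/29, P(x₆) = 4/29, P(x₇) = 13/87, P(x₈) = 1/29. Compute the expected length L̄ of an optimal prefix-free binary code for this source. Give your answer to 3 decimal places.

2.920 bits/symbol

Repeatedly combine the two least-probable nodes; the expected code length is the sum of the merged weights.
merge 1/29 + 8/87 → 11/87
merge 3/29 + 11/87 → 20/87
merge 4/29 + 4/29 → 8/29
merge 4/29 + 13/87 → 25/87
merge 6/29 + 20/87 → 38/87
merge 8/29 + 25/87 → 49/87
merge 38/87 + 49/87 → 1
L = 11/87 + 20/87 + 8/29 + 25/87 + 38/87 + 49/87 + 1 = 254/87 ≈ 2.920 bits/symbol.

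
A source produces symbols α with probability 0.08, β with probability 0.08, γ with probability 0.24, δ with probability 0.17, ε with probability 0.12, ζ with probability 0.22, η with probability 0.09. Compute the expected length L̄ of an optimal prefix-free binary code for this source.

2.7 bits/symbol

Repeatedly combine the two least-probable nodes; the expected code length is the sum of the merged weights.
merge 2/25 + 2/25 → 4/25
merge 9/100 + 3/25 → 21/100
merge 4/25 + 17/100 → 33/100
merge 21/100 + 11/50 → 43/100
merge 6/25 + 33/100 → 57/100
merge 43/100 + 57/100 → 1
L = 4/25 + 21/100 + 33/100 + 43/100 + 57/100 + 1 = 27/10 = 2.7 bits/symbol.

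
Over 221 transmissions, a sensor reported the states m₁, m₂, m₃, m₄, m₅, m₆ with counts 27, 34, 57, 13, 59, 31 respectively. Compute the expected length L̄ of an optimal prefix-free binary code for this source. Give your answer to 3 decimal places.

Probabilities are the counts divided by 221.
Repeatedly combine the two least-probable nodes; the expected code length is the sum of the merged weights.
merge 1/17 + 27/221 → 40/221
merge 31/221 + 2/13 → 5/17
merge 40/221 + 57/221 → 97/221
merge 59/221 + 5/17 → 124/221
merge 97/221 + 124/221 → 1
L = 40/221 + 5/17 + 97/221 + 124/221 + 1 = 547/221 ≈ 2.475 bits/symbol.

2.475 bits/symbol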